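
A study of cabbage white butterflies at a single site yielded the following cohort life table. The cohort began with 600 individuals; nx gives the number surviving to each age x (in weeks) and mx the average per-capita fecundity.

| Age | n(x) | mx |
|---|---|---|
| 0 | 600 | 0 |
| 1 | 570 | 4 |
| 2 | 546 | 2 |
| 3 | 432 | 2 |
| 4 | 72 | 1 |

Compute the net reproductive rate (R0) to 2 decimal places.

7.18

lx = nx/n0 = nx/600: 1, 0.95, 0.91, 0.72, 0.12
lx·mx by age: 0, 3.8, 1.82, 1.44, 0.12
R0 = Σ lx·mx = 7.18 → 7.18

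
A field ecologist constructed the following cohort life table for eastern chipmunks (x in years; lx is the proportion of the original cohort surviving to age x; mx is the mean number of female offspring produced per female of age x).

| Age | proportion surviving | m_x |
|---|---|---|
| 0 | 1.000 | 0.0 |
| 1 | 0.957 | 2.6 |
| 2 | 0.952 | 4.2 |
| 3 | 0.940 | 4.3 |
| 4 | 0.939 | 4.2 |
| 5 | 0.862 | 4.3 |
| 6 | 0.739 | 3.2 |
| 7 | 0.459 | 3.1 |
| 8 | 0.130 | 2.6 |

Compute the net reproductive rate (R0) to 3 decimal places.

22.305

lx·mx by age: 0, 2.4882, 3.9984, 4.042, 3.9438, 3.7066, 2.3648, 1.4229, 0.338
R0 = Σ lx·mx = 22.3047 → 22.305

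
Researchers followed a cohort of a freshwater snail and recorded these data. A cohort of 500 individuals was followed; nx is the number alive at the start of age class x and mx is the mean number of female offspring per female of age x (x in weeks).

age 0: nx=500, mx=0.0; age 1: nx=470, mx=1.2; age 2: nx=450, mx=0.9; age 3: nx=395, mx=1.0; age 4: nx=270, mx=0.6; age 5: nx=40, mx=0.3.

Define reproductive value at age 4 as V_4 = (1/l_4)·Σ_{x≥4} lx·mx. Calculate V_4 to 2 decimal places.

lx = nx/n0 = nx/500: 1, 0.94, 0.9, 0.79, 0.54, 0.08
lx·mx for x ≥ 4: 0.324, 0.024 → sum = 0.348
V_4 = 0.348 / l_4 = 0.348 / 0.54 = 0.644444… → 0.64

0.64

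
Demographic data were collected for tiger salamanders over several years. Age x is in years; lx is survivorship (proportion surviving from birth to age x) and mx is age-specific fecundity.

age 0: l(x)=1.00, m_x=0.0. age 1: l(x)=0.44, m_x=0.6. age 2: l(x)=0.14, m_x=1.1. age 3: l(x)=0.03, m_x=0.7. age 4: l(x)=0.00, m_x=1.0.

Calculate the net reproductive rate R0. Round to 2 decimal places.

0.44

lx·mx by age: 0, 0.264, 0.154, 0.021, 0
R0 = Σ lx·mx = 0.439 → 0.44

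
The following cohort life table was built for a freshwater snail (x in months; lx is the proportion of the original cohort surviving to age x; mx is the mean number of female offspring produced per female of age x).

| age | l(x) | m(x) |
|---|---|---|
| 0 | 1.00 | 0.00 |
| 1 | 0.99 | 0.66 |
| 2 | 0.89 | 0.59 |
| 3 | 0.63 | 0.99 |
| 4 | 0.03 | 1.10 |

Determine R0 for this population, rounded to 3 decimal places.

1.835

lx·mx by age: 0, 0.6534, 0.5251, 0.6237, 0.033
R0 = Σ lx·mx = 1.8352 → 1.835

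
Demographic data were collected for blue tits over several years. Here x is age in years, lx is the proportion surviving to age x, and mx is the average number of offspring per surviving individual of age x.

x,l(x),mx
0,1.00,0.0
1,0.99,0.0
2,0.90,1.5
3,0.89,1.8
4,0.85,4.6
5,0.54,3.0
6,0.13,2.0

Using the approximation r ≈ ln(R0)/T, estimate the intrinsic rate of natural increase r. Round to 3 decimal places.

0.578

R0 = Σ lx·mx = 0 + 0 + 1.35 + 1.602 + 3.91 + 1.62 + 0.26 = 8.742
Σ x·lx·mx = 32.806; T = 32.806/8.742 = 3.75269…
r ≈ ln(R0)/T = ln(8.742)/3.75269… = 0.57776… → 0.578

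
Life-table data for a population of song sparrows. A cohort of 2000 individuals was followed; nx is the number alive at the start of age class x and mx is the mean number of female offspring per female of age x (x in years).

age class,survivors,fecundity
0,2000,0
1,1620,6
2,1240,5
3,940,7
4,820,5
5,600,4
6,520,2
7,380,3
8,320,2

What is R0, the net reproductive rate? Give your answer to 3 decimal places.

15.910

lx = nx/n0 = nx/2000: 1, 0.81, 0.62, 0.47, 0.41, 0.3, 0.26, 0.19, 0.16
lx·mx by age: 0, 4.86, 3.1, 3.29, 2.05, 1.2, 0.52, 0.57, 0.32
R0 = Σ lx·mx = 15.91 → 15.910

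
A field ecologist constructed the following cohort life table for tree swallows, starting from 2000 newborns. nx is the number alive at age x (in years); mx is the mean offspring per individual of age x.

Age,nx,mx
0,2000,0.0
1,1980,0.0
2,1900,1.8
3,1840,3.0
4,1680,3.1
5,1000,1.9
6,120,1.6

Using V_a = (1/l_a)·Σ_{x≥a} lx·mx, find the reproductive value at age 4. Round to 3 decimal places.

4.345

lx = nx/n0 = nx/2000: 1, 0.99, 0.95, 0.92, 0.84, 0.5, 0.06
lx·mx for x ≥ 4: 2.604, 0.95, 0.096 → sum = 3.65
V_4 = 3.65 / l_4 = 3.65 / 0.84 = 4.345238… → 4.345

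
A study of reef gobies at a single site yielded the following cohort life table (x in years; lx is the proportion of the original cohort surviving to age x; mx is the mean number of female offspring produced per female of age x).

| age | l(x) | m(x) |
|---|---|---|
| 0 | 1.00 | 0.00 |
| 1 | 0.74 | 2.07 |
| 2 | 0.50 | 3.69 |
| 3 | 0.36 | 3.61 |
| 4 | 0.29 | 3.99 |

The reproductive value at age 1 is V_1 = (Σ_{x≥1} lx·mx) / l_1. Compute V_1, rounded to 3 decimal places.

lx·mx for x ≥ 1: 1.5318, 1.845, 1.2996, 1.1571 → sum = 5.8335
V_1 = 5.8335 / l_1 = 5.8335 / 0.74 = 7.883108… → 7.883

7.883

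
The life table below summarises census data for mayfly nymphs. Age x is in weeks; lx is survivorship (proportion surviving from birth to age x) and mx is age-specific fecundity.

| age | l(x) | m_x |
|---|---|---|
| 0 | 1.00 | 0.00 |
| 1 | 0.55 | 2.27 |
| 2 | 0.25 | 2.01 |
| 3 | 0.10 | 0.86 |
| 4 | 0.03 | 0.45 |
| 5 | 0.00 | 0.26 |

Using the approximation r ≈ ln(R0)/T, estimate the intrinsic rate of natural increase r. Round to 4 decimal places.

R0 = Σ lx·mx = 0 + 1.2485 + 0.5025 + 0.086 + 0.0135 + 0 = 1.8505
Σ x·lx·mx = 2.5655; T = 2.5655/1.8505 = 1.38638…
r ≈ ln(R0)/T = ln(1.8505)/1.38638… = 0.443929… → 0.4439

0.4439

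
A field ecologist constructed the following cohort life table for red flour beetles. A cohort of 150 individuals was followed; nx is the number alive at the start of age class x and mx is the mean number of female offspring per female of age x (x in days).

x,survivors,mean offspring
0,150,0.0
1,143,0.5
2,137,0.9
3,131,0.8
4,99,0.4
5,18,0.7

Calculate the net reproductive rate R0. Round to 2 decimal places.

2.35

lx = nx/n0 = nx/150: 1, 0.95333…, 0.91333…, 0.87333…, 0.66, 0.12
lx·mx by age: 0, 0.476667…, 0.822…, 0.698667…, 0.264, 0.084
R0 = Σ lx·mx = 2.345333… → 2.35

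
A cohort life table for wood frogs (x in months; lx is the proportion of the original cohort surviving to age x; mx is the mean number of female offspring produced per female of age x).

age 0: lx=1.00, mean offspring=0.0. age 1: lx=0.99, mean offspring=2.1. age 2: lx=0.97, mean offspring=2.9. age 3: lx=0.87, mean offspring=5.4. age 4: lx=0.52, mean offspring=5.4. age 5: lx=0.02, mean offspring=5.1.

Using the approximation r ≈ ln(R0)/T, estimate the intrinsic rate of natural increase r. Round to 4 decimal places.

R0 = Σ lx·mx = 0 + 2.079 + 2.813 + 4.698 + 2.808 + 0.102 = 12.5
Σ x·lx·mx = 33.541; T = 33.541/12.5 = 2.68328
r ≈ ln(R0)/T = ln(12.5)/2.68328 = 0.941284… → 0.9413

0.9413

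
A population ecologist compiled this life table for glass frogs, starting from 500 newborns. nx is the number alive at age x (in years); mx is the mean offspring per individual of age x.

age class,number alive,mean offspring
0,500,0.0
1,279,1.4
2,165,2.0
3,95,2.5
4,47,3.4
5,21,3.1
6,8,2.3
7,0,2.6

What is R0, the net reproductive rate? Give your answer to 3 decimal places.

2.403

lx = nx/n0 = nx/500: 1, 0.558, 0.33, 0.19, 0.094, 0.042, 0.016, 0
lx·mx by age: 0, 0.7812, 0.66, 0.475, 0.3196, 0.1302, 0.0368, 0
R0 = Σ lx·mx = 2.4028 → 2.403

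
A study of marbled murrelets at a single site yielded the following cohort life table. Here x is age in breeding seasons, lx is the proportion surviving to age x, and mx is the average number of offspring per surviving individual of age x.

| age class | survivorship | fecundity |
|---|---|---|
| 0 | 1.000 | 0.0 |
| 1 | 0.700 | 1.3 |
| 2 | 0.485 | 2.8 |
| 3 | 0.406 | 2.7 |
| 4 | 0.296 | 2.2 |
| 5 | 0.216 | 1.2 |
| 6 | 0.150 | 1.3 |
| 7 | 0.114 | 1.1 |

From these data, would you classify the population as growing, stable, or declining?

growing

R0 = Σ lx·mx = 0 + 0.91 + 1.358 + 1.0962 + 0.6512 + 0.2592 + 0.195 + 0.1254 = 4.595
R0 > 1, so the population is growing.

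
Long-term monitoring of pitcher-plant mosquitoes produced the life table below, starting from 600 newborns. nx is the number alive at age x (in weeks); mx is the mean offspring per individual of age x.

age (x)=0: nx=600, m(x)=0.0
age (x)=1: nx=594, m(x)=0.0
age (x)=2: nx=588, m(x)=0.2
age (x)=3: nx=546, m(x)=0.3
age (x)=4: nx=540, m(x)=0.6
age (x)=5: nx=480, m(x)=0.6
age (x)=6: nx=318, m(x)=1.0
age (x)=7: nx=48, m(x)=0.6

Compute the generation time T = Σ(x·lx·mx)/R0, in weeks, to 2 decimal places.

lx = nx/n0 = nx/600: 1, 0.99, 0.98, 0.91, 0.9, 0.8, 0.53, 0.08
lx·mx: 0, 0, 0.196, 0.273, 0.54, 0.48, 0.53, 0.048 → R0 = 2.067
x·lx·mx: 0, 0, 0.392, 0.819, 2.16, 2.4, 3.18, 0.336 → Σ = 9.287
T = 9.287 / 2.067 = 4.492985… → 4.49

4.49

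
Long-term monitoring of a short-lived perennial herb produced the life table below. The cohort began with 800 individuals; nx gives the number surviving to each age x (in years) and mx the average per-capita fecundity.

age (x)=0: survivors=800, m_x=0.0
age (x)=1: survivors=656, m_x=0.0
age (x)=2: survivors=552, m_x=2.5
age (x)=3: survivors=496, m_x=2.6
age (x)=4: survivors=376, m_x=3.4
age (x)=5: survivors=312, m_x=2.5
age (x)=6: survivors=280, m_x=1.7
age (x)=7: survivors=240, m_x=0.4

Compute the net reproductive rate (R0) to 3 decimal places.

6.625

lx = nx/n0 = nx/800: 1, 0.82, 0.69, 0.62, 0.47, 0.39, 0.35, 0.3
lx·mx by age: 0, 0, 1.725, 1.612, 1.598, 0.975, 0.595, 0.12
R0 = Σ lx·mx = 6.625 → 6.625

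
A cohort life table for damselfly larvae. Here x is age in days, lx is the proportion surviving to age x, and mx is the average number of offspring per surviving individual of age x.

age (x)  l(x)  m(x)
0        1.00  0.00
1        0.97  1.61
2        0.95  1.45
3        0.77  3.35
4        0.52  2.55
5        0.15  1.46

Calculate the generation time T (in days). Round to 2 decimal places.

2.61

lx·mx: 0, 1.5617, 1.3775, 2.5795, 1.326, 0.219 → R0 = 7.0637
x·lx·mx: 0, 1.5617, 2.755, 7.7385, 5.304, 1.095 → Σ = 18.4542
T = 18.4542 / 7.0637 = 2.61254… → 2.61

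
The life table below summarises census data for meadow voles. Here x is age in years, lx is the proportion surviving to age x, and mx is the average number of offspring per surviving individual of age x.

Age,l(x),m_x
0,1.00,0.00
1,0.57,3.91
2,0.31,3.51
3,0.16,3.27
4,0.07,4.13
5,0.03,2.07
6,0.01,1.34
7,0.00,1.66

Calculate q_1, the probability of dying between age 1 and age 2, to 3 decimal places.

q_1 = (l_1 − l_2) / l_1 = (0.57 − 0.31) / 0.57
     = 0.26 / 0.57 = 0.45614… → 0.456

0.456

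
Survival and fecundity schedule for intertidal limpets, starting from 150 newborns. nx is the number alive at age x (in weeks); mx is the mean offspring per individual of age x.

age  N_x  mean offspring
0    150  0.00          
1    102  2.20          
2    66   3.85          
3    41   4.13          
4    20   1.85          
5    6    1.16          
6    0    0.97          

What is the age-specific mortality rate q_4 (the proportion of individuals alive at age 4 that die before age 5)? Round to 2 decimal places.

lx = nx/n0 = nx/150: 1, 0.68, 0.44, 0.27333…, 0.13333…, 0.04, 0
q_4 = (l_4 − l_5) / l_4 = (0.133333… − 0.04) / 0.133333…
     = 0.093333… / 0.133333… = 0.7… → 0.70

0.70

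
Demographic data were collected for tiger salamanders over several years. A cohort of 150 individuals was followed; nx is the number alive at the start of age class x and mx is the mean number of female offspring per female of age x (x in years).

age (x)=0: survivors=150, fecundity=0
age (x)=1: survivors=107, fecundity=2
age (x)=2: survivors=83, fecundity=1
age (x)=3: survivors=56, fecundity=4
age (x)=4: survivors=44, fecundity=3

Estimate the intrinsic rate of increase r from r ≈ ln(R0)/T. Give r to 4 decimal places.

lx = nx/n0 = nx/150: 1, 0.71333…, 0.55333…, 0.37333…, 0.29333…
R0 = Σ lx·mx = 0 + 1.42667… + 0.55333… + 1.49333… + 0.88… = 4.353333…
Σ x·lx·mx = 10.533333…; T = 10.533333…/4.353333… = 2.4196…
r ≈ ln(R0)/T = ln(4.353333…)/2.4196… = 0.607927… → 0.6079

0.6079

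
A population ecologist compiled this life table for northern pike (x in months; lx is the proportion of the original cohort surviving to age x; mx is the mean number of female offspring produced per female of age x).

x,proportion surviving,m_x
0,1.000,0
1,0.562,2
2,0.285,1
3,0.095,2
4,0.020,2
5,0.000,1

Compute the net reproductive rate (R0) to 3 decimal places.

lx·mx by age: 0, 1.124, 0.285, 0.19, 0.04, 0
R0 = Σ lx·mx = 1.639 → 1.639

1.639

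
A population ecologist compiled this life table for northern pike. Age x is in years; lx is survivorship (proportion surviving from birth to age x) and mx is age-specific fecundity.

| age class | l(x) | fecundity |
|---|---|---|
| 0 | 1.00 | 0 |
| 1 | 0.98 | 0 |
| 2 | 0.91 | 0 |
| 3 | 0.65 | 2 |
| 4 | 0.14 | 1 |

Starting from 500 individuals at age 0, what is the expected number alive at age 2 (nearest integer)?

Expected survivors = N0 · l_2 = 500 × 0.91 = 455 → 455

455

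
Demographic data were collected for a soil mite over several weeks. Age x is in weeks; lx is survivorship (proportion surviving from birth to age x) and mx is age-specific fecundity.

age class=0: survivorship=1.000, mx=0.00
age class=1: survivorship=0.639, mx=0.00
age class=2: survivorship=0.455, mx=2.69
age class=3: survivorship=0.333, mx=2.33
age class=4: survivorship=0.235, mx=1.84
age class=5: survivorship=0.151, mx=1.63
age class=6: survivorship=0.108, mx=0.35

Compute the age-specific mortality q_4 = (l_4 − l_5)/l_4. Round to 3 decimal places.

0.357

q_4 = (l_4 − l_5) / l_4 = (0.235 − 0.151) / 0.235
     = 0.084 / 0.235 = 0.357447… → 0.357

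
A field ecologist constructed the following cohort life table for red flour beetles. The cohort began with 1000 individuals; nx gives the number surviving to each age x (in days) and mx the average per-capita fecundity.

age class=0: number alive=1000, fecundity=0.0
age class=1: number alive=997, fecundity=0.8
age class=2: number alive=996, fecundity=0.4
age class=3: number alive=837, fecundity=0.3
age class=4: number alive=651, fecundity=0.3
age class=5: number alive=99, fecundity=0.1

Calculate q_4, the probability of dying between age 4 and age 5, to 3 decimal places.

lx = nx/n0 = nx/1000: 1, 0.997, 0.996, 0.837, 0.651, 0.099
q_4 = (l_4 − l_5) / l_4 = (0.651 − 0.099) / 0.651
     = 0.552 / 0.651 = 0.847926… → 0.848

0.848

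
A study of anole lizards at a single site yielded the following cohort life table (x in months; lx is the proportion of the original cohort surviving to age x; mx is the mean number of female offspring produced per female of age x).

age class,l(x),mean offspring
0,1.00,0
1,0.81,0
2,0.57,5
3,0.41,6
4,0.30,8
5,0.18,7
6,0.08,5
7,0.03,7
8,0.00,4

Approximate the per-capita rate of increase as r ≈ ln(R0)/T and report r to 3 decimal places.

R0 = Σ lx·mx = 0 + 0 + 2.85 + 2.46 + 2.4 + 1.26 + 0.4 + 0.21 + 0 = 9.58
Σ x·lx·mx = 32.85; T = 32.85/9.58 = 3.42902…
r ≈ ln(R0)/T = ln(9.58)/3.42902… = 0.65899… → 0.659

0.659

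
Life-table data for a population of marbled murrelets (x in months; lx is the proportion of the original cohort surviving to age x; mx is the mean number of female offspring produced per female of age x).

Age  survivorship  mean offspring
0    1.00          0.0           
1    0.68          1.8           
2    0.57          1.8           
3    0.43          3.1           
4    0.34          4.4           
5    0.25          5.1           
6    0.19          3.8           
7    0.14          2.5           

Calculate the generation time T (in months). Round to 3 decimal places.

3.557

lx·mx: 0, 1.224, 1.026, 1.333, 1.496, 1.275, 0.722, 0.35 → R0 = 7.426
x·lx·mx: 0, 1.224, 2.052, 3.999, 5.984, 6.375, 4.332, 2.45 → Σ = 26.416
T = 26.416 / 7.426 = 3.557231… → 3.557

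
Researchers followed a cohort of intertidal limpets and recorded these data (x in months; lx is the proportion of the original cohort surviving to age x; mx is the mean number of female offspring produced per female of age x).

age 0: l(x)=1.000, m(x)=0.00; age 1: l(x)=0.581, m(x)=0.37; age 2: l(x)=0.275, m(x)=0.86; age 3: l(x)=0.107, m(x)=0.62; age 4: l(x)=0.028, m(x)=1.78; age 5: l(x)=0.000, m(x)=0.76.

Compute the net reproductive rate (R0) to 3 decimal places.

lx·mx by age: 0, 0.21497, 0.2365, 0.06634, 0.04984, 0
R0 = Σ lx·mx = 0.56765 → 0.568

0.568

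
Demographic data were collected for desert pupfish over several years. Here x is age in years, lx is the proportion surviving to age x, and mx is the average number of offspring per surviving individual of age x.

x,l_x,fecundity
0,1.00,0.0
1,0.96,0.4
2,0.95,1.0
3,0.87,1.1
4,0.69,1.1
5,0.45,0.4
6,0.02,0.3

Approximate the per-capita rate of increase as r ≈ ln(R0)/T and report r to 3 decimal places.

0.416

R0 = Σ lx·mx = 0 + 0.384 + 0.95 + 0.957 + 0.759 + 0.18 + 0.006 = 3.236
Σ x·lx·mx = 9.127; T = 9.127/3.236 = 2.82046…
r ≈ ln(R0)/T = ln(3.236)/2.82046… = 0.41636… → 0.416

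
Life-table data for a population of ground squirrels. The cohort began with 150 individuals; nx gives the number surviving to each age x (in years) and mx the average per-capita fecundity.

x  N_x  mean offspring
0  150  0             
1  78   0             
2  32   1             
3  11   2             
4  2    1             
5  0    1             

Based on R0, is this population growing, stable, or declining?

lx = nx/n0 = nx/150: 1, 0.52, 0.21333…, 0.07333…, 0.01333…, 0
R0 = Σ lx·mx = 0 + 0 + 0.213333… + 0.146667… + 0.013333… + 0 = 0.373333…
R0 < 1, so the population is declining.

declining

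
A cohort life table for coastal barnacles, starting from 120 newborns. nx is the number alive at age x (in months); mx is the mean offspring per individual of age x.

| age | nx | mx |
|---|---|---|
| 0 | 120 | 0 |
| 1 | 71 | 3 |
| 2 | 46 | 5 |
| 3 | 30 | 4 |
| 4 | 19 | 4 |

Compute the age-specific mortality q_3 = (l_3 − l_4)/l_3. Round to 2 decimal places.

0.37

lx = nx/n0 = nx/120: 1, 0.59167…, 0.38333…, 0.25, 0.15833…
q_3 = (l_3 − l_4) / l_3 = (0.25 − 0.158333…) / 0.25
     = 0.091667… / 0.25 = 0.366667… → 0.37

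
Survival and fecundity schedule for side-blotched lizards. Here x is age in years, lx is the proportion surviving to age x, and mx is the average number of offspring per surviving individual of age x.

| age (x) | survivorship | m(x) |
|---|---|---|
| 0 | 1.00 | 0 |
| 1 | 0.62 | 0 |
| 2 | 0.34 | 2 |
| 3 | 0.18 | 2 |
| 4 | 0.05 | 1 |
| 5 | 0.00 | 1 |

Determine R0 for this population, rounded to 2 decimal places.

1.09

lx·mx by age: 0, 0, 0.68, 0.36, 0.05, 0
R0 = Σ lx·mx = 1.09 → 1.09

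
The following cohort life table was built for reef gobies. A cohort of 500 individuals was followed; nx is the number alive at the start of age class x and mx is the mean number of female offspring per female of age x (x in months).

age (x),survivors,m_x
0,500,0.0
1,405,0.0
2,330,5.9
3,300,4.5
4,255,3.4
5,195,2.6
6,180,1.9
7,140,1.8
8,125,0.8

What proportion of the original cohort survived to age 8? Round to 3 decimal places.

l_8 = n_8/n_0 = 125/500 = 0.25 → 0.250

0.250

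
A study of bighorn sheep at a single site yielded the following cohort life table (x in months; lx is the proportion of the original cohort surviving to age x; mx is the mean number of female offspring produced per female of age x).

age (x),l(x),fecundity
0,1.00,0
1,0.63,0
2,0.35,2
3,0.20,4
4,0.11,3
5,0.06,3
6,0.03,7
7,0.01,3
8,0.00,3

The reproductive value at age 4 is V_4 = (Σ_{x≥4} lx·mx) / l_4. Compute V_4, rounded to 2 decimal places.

lx·mx for x ≥ 4: 0.33, 0.18, 0.21, 0.03, 0 → sum = 0.75
V_4 = 0.75 / l_4 = 0.75 / 0.11 = 6.818182… → 6.82

6.82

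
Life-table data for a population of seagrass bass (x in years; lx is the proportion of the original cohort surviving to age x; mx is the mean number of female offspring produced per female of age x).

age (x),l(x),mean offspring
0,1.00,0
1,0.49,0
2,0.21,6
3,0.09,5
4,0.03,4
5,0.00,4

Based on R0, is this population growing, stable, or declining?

growing

R0 = Σ lx·mx = 0 + 0 + 1.26 + 0.45 + 0.12 + 0 = 1.83
R0 > 1, so the population is growing.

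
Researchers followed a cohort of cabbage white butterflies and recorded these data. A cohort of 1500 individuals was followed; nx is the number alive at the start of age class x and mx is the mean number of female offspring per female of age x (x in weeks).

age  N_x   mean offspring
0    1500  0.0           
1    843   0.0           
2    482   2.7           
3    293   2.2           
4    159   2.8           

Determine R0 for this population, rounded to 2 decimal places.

1.59

lx = nx/n0 = nx/1500: 1, 0.562, 0.32133…, 0.19533…, 0.106
lx·mx by age: 0, 0, 0.8676…, 0.429733…, 0.2968
R0 = Σ lx·mx = 1.594133… → 1.59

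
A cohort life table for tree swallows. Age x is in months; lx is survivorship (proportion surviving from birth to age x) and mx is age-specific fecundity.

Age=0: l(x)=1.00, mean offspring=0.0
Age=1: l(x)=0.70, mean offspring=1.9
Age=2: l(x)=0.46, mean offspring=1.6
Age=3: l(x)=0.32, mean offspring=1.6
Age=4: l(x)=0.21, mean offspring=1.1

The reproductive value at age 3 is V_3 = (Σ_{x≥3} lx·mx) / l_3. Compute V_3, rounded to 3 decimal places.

2.322

lx·mx for x ≥ 3: 0.512, 0.231 → sum = 0.743
V_3 = 0.743 / l_3 = 0.743 / 0.32 = 2.321875 → 2.322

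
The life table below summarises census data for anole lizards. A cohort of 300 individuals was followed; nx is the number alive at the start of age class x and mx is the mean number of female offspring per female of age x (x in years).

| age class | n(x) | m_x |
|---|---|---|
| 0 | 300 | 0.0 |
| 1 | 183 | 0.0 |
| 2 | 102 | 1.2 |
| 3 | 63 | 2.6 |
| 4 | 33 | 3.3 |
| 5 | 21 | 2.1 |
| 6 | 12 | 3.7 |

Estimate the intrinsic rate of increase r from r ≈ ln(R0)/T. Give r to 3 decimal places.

0.139

lx = nx/n0 = nx/300: 1, 0.61, 0.34, 0.21, 0.11, 0.07, 0.04
R0 = Σ lx·mx = 0 + 0 + 0.408 + 0.546 + 0.363 + 0.147 + 0.148 = 1.612
Σ x·lx·mx = 5.529; T = 5.529/1.612 = 3.4299…
r ≈ ln(R0)/T = ln(1.612)/3.4299… = 0.13921… → 0.139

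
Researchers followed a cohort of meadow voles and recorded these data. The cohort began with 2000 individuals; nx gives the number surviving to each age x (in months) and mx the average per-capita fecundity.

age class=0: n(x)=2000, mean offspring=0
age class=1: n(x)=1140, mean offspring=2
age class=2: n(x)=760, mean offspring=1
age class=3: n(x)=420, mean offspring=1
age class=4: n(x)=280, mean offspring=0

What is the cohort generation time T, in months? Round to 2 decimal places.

lx = nx/n0 = nx/2000: 1, 0.57, 0.38, 0.21, 0.14
lx·mx: 0, 1.14, 0.38, 0.21, 0 → R0 = 1.73
x·lx·mx: 0, 1.14, 0.76, 0.63, 0 → Σ = 2.53
T = 2.53 / 1.73 = 1.462428… → 1.46

1.46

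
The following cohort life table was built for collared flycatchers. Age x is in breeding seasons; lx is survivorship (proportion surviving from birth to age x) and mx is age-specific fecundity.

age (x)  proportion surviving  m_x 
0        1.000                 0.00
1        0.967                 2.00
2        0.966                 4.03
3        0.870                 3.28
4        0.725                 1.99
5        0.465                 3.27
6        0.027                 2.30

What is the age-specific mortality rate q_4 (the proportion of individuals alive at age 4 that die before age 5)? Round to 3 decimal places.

0.359

q_4 = (l_4 − l_5) / l_4 = (0.725 − 0.465) / 0.725
     = 0.26 / 0.725 = 0.358621… → 0.359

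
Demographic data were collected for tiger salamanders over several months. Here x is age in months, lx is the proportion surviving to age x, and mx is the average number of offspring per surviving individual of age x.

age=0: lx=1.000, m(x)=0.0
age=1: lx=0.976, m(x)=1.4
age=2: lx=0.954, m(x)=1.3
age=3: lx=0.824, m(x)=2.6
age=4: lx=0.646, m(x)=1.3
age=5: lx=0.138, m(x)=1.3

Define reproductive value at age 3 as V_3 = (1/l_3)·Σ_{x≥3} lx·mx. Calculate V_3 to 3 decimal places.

3.837

lx·mx for x ≥ 3: 2.1424, 0.8398, 0.1794 → sum = 3.1616
V_3 = 3.1616 / l_3 = 3.1616 / 0.824 = 3.836893… → 3.837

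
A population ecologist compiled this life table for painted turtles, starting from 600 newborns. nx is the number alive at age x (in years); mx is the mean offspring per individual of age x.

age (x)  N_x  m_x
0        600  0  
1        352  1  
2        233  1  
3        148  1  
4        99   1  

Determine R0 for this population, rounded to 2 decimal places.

lx = nx/n0 = nx/600: 1, 0.58667…, 0.38833…, 0.24667…, 0.165
lx·mx by age: 0, 0.586667…, 0.388333…, 0.246667…, 0.165
R0 = Σ lx·mx = 1.386667… → 1.39

1.39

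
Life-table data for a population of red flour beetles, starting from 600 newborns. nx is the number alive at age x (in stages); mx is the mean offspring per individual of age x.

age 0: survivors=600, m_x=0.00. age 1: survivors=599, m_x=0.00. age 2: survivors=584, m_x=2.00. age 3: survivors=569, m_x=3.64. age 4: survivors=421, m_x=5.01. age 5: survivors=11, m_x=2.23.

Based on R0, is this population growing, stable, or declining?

lx = nx/n0 = nx/600: 1, 0.99833…, 0.97333…, 0.94833…, 0.70167…, 0.01833…
R0 = Σ lx·mx = 0 + 0 + 1.946667… + 3.451933… + 3.51535… + 0.040883… = 8.954833…
R0 > 1, so the population is growing.

growing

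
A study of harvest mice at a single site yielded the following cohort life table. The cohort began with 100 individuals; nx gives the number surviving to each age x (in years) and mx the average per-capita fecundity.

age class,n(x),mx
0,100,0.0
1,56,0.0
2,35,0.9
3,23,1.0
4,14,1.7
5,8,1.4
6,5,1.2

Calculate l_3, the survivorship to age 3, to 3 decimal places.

0.230

l_3 = n_3/n_0 = 23/100 = 0.23 → 0.230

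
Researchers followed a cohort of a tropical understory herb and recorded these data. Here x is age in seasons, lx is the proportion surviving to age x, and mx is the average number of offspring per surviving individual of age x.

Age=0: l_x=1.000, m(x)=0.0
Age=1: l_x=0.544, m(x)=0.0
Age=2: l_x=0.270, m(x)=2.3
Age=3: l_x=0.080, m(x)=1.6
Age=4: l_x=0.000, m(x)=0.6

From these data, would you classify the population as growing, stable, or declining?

declining

R0 = Σ lx·mx = 0 + 0 + 0.621 + 0.128 + 0 = 0.749
R0 < 1, so the population is declining.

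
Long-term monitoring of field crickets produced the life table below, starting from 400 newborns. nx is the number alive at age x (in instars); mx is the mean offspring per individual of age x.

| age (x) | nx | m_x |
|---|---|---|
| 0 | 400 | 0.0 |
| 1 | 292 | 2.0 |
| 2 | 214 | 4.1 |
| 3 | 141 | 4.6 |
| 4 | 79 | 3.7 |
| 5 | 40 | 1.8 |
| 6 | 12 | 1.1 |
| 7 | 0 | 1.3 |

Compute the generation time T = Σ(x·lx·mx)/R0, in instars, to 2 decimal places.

2.37

lx = nx/n0 = nx/400: 1, 0.73, 0.535, 0.3525, 0.1975, 0.1, 0.03, 0
lx·mx: 0, 1.46, 2.1935, 1.6215, 0.73075, 0.18, 0.033, 0 → R0 = 6.21875
x·lx·mx: 0, 1.46, 4.387, 4.8645, 2.923, 0.9, 0.198, 0 → Σ = 14.7325
T = 14.7325 / 6.21875 = 2.369045… → 2.37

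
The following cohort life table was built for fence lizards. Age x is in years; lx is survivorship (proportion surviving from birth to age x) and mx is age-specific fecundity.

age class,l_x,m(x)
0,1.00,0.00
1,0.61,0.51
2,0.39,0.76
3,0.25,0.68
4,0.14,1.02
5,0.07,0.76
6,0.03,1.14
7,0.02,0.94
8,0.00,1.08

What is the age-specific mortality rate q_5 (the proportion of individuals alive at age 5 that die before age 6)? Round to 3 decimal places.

q_5 = (l_5 − l_6) / l_5 = (0.07 − 0.03) / 0.07
     = 0.04 / 0.07 = 0.571429… → 0.571

0.571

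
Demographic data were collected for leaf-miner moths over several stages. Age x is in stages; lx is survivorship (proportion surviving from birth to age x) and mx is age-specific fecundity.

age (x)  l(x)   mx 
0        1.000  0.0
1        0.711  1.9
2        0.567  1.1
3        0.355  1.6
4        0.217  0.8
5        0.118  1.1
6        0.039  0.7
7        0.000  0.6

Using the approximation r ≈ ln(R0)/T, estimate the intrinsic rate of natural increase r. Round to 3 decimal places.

R0 = Σ lx·mx = 0 + 1.3509 + 0.6237 + 0.568 + 0.1736 + 0.1298 + 0.0273 + 0 = 2.8733
Σ x·lx·mx = 5.8095; T = 5.8095/2.8733 = 2.02189…
r ≈ ln(R0)/T = ln(2.8733)/2.02189… = 0.52202… → 0.522

0.522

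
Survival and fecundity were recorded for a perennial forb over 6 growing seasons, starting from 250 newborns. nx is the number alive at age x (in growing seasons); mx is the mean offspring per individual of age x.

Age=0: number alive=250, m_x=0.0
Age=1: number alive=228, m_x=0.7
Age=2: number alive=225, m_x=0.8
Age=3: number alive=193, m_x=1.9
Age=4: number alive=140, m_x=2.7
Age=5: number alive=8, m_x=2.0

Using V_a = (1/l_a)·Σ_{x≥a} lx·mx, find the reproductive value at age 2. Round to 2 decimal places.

4.18

lx = nx/n0 = nx/250: 1, 0.912, 0.9, 0.772, 0.56, 0.032
lx·mx for x ≥ 2: 0.72, 1.4668, 1.512, 0.064 → sum = 3.7628
V_2 = 3.7628 / l_2 = 3.7628 / 0.9 = 4.180889… → 4.18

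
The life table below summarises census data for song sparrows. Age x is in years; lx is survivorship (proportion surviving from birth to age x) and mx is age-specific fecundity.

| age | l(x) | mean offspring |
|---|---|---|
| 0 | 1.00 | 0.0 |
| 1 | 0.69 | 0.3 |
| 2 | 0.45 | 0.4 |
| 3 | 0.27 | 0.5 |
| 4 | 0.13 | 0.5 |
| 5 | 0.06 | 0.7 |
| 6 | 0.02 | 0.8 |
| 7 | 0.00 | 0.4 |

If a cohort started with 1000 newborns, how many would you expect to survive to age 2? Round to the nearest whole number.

450

Expected survivors = N0 · l_2 = 1000 × 0.45 = 450 → 450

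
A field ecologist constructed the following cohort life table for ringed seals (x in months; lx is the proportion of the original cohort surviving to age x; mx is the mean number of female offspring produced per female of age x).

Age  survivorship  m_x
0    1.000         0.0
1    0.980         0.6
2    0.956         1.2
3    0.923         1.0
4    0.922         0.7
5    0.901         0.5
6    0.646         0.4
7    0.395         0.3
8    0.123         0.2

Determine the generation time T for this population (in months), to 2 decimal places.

lx·mx: 0, 0.588, 1.1472, 0.923, 0.6454, 0.4505, 0.2584, 0.1185, 0.0246 → R0 = 4.1556
x·lx·mx: 0, 0.588, 2.2944, 2.769, 2.5816, 2.2525, 1.5504, 0.8295, 0.1968 → Σ = 13.0622
T = 13.0622 / 4.1556 = 3.143277… → 3.14

3.14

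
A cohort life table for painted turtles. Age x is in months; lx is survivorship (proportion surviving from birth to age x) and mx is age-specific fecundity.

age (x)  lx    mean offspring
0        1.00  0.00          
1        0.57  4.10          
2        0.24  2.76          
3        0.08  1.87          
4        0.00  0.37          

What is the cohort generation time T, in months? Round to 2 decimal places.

lx·mx: 0, 2.337, 0.6624, 0.1496, 0 → R0 = 3.149
x·lx·mx: 0, 2.337, 1.3248, 0.4488, 0 → Σ = 4.1106
T = 4.1106 / 3.149 = 1.305367… → 1.31

1.31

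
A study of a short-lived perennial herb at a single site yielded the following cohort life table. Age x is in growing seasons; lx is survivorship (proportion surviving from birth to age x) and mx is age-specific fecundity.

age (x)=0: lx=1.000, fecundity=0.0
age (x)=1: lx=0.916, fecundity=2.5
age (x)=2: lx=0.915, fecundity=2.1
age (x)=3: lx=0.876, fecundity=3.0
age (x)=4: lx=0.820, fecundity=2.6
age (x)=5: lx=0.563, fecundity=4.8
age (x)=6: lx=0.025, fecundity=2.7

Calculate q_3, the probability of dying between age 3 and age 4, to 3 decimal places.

0.064

q_3 = (l_3 − l_4) / l_3 = (0.876 − 0.82) / 0.876
     = 0.056 / 0.876 = 0.063927… → 0.064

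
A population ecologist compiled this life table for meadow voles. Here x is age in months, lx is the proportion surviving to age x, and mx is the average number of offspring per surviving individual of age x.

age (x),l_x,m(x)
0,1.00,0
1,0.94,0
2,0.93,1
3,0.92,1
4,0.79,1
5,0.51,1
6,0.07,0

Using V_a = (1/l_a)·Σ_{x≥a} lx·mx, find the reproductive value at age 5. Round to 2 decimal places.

lx·mx for x ≥ 5: 0.51, 0 → sum = 0.51
V_5 = 0.51 / l_5 = 0.51 / 0.51 = 1 → 1.00

1.00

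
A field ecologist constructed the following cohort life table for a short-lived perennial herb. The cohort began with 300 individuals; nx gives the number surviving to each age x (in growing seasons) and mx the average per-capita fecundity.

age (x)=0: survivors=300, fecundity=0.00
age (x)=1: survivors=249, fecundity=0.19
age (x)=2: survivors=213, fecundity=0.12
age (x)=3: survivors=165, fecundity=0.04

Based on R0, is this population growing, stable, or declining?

lx = nx/n0 = nx/300: 1, 0.83, 0.71, 0.55
R0 = Σ lx·mx = 0 + 0.1577 + 0.0852 + 0.022 = 0.2649
R0 < 1, so the population is declining.

declining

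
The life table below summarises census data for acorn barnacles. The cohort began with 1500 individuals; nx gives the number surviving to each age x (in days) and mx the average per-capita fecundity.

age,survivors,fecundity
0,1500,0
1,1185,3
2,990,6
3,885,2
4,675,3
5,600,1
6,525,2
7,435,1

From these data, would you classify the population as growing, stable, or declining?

growing

lx = nx/n0 = nx/1500: 1, 0.79, 0.66, 0.59, 0.45, 0.4, 0.35, 0.29
R0 = Σ lx·mx = 0 + 2.37 + 3.96 + 1.18 + 1.35 + 0.4 + 0.7 + 0.29 = 10.25
R0 > 1, so the population is growing.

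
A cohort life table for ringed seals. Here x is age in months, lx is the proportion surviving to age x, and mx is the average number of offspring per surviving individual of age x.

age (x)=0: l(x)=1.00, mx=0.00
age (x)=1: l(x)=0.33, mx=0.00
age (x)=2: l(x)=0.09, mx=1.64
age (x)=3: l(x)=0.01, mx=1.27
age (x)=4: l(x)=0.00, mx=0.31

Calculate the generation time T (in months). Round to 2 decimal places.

lx·mx: 0, 0, 0.1476, 0.0127, 0 → R0 = 0.1603
x·lx·mx: 0, 0, 0.2952, 0.0381, 0 → Σ = 0.3333
T = 0.3333 / 0.1603 = 2.079226… → 2.08

2.08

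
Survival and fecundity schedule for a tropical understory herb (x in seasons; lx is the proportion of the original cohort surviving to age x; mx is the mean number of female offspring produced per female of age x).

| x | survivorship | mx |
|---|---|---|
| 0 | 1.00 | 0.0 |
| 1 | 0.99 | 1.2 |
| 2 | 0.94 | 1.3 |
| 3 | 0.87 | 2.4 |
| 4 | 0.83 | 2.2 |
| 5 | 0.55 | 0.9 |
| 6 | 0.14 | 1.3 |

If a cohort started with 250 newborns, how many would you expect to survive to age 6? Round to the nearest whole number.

35

Expected survivors = N0 · l_6 = 250 × 0.14 = 35 → 35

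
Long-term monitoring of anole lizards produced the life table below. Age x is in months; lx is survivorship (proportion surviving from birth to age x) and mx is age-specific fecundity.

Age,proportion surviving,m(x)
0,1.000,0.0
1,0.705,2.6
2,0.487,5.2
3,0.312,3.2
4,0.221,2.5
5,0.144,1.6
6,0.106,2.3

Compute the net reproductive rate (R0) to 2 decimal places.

lx·mx by age: 0, 1.833, 2.5324, 0.9984, 0.5525, 0.2304, 0.2438
R0 = Σ lx·mx = 6.3905 → 6.39

6.39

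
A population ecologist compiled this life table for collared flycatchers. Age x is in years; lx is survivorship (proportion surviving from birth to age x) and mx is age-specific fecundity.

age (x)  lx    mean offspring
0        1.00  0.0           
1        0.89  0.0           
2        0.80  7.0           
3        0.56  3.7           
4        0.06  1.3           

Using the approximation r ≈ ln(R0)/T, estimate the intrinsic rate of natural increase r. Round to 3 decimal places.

0.895

R0 = Σ lx·mx = 0 + 0 + 5.6 + 2.072 + 0.078 = 7.75
Σ x·lx·mx = 17.728; T = 17.728/7.75 = 2.28748…
r ≈ ln(R0)/T = ln(7.75)/2.28748… = 0.89517… → 0.895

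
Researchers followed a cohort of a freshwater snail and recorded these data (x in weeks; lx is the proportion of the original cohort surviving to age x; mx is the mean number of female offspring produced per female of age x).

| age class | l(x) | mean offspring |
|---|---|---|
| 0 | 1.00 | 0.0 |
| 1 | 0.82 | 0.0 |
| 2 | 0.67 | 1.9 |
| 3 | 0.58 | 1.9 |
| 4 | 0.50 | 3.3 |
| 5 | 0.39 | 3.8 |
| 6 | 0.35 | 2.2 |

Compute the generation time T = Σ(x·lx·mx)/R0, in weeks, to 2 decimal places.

3.90

lx·mx: 0, 0, 1.273, 1.102, 1.65, 1.482, 0.77 → R0 = 6.277
x·lx·mx: 0, 0, 2.546, 3.306, 6.6, 7.41, 4.62 → Σ = 24.482
T = 24.482 / 6.277 = 3.900271… → 3.90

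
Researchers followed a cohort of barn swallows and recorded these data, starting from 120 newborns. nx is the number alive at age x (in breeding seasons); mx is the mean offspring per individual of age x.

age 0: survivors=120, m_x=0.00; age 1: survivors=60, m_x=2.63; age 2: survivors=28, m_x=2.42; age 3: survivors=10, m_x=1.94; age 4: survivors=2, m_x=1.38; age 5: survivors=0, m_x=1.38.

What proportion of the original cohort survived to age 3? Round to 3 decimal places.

l_3 = n_3/n_0 = 10/120 = 0.083333… → 0.083

0.083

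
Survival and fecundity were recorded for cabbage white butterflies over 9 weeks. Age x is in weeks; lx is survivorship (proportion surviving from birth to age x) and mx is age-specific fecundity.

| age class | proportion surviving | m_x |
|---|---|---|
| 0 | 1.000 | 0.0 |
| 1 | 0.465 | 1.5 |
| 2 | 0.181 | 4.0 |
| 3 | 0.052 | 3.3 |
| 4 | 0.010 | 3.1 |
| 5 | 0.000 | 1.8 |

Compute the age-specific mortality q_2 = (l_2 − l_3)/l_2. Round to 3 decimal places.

0.713

q_2 = (l_2 − l_3) / l_2 = (0.181 − 0.052) / 0.181
     = 0.129 / 0.181 = 0.712707… → 0.713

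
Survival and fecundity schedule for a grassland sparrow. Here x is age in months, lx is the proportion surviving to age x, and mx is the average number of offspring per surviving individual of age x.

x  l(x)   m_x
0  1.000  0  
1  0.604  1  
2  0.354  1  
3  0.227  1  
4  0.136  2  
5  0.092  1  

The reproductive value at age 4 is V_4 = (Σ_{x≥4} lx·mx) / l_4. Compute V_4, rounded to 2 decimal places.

lx·mx for x ≥ 4: 0.272, 0.092 → sum = 0.364
V_4 = 0.364 / l_4 = 0.364 / 0.136 = 2.676471… → 2.68

2.68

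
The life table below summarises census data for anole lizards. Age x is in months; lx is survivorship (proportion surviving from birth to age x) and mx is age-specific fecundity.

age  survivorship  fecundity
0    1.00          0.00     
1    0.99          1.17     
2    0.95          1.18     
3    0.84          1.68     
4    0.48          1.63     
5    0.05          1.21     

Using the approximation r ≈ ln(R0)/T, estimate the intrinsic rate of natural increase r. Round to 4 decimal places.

0.6192

R0 = Σ lx·mx = 0 + 1.1583 + 1.121 + 1.4112 + 0.7824 + 0.0605 = 4.5334
Σ x·lx·mx = 11.066; T = 11.066/4.5334 = 2.44099…
r ≈ ln(R0)/T = ln(4.5334)/2.44099… = 0.619204… → 0.6192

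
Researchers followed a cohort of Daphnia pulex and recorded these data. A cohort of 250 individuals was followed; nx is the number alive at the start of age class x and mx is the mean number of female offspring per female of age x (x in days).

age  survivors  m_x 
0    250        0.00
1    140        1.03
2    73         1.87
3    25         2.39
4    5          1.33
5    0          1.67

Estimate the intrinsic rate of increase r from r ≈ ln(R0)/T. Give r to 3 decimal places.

0.183

lx = nx/n0 = nx/250: 1, 0.56, 0.292, 0.1, 0.02, 0
R0 = Σ lx·mx = 0 + 0.5768 + 0.54604 + 0.239 + 0.0266 + 0 = 1.38844
Σ x·lx·mx = 2.49228; T = 2.49228/1.38844 = 1.79502…
r ≈ ln(R0)/T = ln(1.38844)/1.79502… = 0.18283… → 0.183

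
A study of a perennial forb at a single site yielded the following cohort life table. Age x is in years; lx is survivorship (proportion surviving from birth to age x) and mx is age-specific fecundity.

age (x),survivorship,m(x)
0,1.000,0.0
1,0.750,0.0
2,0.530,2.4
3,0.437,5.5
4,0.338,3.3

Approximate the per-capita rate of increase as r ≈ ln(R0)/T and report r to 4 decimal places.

R0 = Σ lx·mx = 0 + 0 + 1.272 + 2.4035 + 1.1154 = 4.7909
Σ x·lx·mx = 14.2161; T = 14.2161/4.7909 = 2.96731…
r ≈ ln(R0)/T = ln(4.7909)/2.96731… = 0.527992… → 0.5280

0.5280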